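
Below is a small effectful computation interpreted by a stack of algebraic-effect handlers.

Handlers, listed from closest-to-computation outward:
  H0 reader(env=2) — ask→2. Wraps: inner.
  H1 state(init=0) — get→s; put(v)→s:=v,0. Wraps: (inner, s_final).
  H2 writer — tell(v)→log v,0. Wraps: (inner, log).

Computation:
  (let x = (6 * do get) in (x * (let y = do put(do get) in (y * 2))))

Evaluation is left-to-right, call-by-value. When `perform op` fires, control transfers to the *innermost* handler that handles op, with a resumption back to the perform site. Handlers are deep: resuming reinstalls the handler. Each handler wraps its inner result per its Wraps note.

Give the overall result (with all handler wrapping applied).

Working:
get @ H1 ⇒ 0
get @ H1 ⇒ 0
put(0) @ H1 ⇒ s:=0
H0 returns 0
H1 returns (0, 0)
H2 returns ((0, 0), ())
= ((0, 0), ())

Answer: ((0, 0), ())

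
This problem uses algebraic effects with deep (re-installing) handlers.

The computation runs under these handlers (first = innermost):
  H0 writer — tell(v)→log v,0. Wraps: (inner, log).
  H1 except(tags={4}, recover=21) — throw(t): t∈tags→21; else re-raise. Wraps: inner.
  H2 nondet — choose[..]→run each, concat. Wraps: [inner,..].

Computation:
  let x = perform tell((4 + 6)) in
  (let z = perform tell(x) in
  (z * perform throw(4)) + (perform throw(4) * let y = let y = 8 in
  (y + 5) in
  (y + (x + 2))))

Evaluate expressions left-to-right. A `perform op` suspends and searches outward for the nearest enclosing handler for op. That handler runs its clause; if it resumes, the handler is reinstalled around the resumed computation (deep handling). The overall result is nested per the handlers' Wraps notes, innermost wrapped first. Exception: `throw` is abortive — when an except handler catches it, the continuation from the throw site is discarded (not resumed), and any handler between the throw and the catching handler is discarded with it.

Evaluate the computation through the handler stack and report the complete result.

Answer: [21]

Working:
tell(10) @ H0 ⇒ log+=10
tell(0) @ H0 ⇒ log+=0
throw(4) @ H1 caught ⇒ 21
H2 returns [21]
= [21]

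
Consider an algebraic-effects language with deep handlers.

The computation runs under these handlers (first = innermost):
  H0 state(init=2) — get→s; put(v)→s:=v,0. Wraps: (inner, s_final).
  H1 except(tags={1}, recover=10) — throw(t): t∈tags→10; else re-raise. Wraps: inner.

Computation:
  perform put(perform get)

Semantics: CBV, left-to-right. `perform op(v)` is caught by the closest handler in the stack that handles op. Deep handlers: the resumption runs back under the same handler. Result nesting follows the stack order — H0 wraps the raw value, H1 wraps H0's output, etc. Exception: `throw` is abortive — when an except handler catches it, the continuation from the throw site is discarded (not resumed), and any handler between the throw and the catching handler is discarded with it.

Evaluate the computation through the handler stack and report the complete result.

Evaluation trace:
get @ H0 ⇒ 2
put(2) @ H0 ⇒ s:=2
H0 returns (0, 2)
H1 returns (0, 2)
= (0, 2)

Answer: (0, 2)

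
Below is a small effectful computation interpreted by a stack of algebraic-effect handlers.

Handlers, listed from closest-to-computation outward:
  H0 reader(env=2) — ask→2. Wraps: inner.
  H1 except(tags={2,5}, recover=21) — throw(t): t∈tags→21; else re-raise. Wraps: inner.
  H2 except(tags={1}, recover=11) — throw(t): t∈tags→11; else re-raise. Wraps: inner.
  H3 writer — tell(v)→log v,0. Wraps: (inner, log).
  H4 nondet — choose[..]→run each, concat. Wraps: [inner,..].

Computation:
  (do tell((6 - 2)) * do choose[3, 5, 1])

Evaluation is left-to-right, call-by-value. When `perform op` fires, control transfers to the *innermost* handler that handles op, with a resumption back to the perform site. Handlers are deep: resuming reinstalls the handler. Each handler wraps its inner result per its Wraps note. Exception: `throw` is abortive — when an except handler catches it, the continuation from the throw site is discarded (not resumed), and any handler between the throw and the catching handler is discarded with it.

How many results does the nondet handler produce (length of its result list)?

Working:
tell(4) @ H3 ⇒ log+=4
choose[3, 5, 1] @ H4
  branch[0] choose=3:
    H0 returns 0
    H1 returns 0
    H2 returns 0
    H3 returns (0, (4))
    H4 returns [(0, (4))]
  branch[1] choose=5:
    H0 returns 0
    H1 returns 0
    H2 returns 0
    H3 returns (0, (4))
    H4 returns [(0, (4))]
  branch[2] choose=1:
    H0 returns 0
    H1 returns 0
    H2 returns 0
    H3 returns (0, (4))
    H4 returns [(0, (4))]
= [(0, (4)), (0, (4)), (0, (4))]

Answer: 3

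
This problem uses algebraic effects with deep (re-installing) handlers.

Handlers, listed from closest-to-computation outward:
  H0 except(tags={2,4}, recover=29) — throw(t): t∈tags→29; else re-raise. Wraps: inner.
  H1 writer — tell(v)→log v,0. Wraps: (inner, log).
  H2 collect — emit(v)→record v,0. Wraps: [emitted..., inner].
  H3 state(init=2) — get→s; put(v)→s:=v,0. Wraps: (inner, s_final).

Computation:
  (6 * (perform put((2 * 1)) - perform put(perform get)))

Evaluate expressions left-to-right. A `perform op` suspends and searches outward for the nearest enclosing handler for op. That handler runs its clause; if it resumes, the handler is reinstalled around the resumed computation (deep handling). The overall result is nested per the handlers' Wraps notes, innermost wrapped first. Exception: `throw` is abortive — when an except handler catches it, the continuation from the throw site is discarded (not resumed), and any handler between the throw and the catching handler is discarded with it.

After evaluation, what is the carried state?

Answer: 2

Step-by-step:
put(2) @ H3 ⇒ s:=2
get @ H3 ⇒ 2
put(2) @ H3 ⇒ s:=2
H0 returns 0
H1 returns (0, ())
H2 returns [(0, ())]
H3 returns ([(0, ())], 2)
= ([(0, ())], 2)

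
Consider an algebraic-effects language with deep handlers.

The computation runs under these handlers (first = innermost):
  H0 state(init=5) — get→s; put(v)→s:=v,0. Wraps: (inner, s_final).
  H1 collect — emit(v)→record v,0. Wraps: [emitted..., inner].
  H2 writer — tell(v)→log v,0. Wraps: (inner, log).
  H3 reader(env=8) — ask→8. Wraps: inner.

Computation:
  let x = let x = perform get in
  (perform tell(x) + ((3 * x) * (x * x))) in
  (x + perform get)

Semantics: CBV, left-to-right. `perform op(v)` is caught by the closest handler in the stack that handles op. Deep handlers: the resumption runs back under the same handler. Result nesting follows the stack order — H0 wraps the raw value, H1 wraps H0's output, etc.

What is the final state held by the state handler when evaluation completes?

Step-by-step:
get @ H0 ⇒ 5
tell(5) @ H2 ⇒ log+=5
get @ H0 ⇒ 5
H0 returns (380, 5)
H1 returns [(380, 5)]
H2 returns ([(380, 5)], (5))
H3 returns ([(380, 5)], (5))
= ([(380, 5)], (5))

Answer: 5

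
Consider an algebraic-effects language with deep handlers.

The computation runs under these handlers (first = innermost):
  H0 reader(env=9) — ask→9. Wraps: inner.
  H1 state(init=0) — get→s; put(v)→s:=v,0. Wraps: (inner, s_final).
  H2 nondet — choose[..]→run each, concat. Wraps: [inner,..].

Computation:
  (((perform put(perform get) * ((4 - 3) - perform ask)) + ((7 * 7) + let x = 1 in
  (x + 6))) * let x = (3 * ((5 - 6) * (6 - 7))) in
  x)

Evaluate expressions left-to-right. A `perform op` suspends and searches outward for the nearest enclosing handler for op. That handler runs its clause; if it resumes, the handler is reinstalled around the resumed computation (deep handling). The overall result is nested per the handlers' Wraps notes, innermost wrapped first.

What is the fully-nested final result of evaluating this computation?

Evaluation trace:
get @ H1 ⇒ 0
put(0) @ H1 ⇒ s:=0
ask @ H0 ⇒ 9
H0 returns 168
H1 returns (168, 0)
H2 returns [(168, 0)]
= [(168, 0)]

Answer: [(168, 0)]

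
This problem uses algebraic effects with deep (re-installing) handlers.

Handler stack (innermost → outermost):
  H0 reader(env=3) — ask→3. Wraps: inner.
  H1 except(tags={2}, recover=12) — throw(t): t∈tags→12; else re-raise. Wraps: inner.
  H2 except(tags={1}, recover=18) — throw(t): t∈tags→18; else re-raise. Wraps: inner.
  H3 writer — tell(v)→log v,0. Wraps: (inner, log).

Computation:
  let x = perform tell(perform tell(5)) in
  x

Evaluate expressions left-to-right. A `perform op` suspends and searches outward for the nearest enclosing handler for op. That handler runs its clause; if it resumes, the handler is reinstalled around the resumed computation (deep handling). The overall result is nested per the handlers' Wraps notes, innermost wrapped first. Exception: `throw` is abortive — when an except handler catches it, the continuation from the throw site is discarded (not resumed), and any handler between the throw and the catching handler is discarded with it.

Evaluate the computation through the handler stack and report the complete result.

Answer: (0, (5, 0))

Working:
tell(5) @ H3 ⇒ log+=5
tell(0) @ H3 ⇒ log+=0
H0 returns 0
H1 returns 0
H2 returns 0
H3 returns (0, (5, 0))
= (0, (5, 0))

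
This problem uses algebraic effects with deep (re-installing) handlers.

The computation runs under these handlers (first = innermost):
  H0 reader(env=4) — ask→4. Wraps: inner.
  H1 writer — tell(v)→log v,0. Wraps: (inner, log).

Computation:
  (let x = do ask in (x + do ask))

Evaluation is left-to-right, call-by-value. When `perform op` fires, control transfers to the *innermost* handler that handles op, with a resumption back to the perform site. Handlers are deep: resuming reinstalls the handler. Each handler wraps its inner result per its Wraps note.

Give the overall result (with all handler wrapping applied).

Answer: (8, ())

Evaluation trace:
ask @ H0 ⇒ 4
ask @ H0 ⇒ 4
H0 returns 8
H1 returns (8, ())
= (8, ())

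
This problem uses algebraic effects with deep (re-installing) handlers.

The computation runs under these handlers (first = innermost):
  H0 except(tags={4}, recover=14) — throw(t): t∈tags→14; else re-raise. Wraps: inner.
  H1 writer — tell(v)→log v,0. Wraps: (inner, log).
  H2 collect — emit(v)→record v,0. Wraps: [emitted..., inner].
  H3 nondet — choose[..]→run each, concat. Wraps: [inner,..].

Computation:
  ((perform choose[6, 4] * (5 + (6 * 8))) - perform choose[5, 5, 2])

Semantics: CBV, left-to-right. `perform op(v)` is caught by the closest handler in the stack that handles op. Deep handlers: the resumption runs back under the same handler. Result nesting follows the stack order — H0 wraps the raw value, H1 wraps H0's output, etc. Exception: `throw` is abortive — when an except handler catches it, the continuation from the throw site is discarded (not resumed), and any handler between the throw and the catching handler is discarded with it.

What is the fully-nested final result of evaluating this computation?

Answer: [[(313, ())], [(313, ())], [(316, ())], [(207, ())], [(207, ())], [(210, ())]]

Working:
choose[6, 4] @ H3
  branch[0] choose=6:
    choose[5, 5, 2] @ H3
      branch[0] choose=5:
        H0 returns 313
        H1 returns (313, ())
        H2 returns [(313, ())]
        H3 returns [[(313, ())]]
      branch[1] choose=5:
        H0 returns 313
        H1 returns (313, ())
        H2 returns [(313, ())]
        H3 returns [[(313, ())]]
      branch[2] choose=2:
        H0 returns 316
        H1 returns (316, ())
        H2 returns [(316, ())]
        H3 returns [[(316, ())]]
  branch[1] choose=4:
    choose[5, 5, 2] @ H3
      branch[0] choose=5:
        H0 returns 207
        H1 returns (207, ())
        H2 returns [(207, ())]
        H3 returns [[(207, ())]]
      branch[1] choose=5:
        H0 returns 207
        H1 returns (207, ())
        H2 returns [(207, ())]
        H3 returns [[(207, ())]]
      branch[2] choose=2:
        H0 returns 210
        H1 returns (210, ())
        H2 returns [(210, ())]
        H3 returns [[(210, ())]]
= [[(313, ())], [(313, ())], [(316, ())], [(207, ())], [(207, ())], [(210, ())]]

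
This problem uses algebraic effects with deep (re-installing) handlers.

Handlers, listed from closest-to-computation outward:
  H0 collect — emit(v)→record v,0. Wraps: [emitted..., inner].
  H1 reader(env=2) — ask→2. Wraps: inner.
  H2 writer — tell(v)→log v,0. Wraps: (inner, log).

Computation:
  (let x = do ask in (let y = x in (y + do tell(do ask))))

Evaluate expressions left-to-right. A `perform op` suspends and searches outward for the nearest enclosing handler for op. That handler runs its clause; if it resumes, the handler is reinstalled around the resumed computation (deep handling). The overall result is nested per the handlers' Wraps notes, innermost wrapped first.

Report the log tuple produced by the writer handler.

Evaluation trace:
ask @ H1 ⇒ 2
ask @ H1 ⇒ 2
tell(2) @ H2 ⇒ log+=2
H0 returns [2]
H1 returns [2]
H2 returns ([2], (2))
= ([2], (2))

Answer: (2)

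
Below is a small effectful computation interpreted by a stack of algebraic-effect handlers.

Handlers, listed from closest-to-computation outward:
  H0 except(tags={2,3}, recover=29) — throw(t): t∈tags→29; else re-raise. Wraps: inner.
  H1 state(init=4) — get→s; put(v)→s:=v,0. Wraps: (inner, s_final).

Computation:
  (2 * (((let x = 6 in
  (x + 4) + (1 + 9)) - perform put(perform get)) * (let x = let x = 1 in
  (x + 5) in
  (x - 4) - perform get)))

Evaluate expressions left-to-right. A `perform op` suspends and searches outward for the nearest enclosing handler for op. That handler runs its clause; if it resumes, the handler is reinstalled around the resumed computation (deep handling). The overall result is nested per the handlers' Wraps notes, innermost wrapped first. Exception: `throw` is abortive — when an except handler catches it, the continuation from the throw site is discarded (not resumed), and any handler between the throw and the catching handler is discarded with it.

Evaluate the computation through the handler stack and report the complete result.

Answer: (-80, 4)

Evaluation trace:
get @ H1 ⇒ 4
put(4) @ H1 ⇒ s:=4
get @ H1 ⇒ 4
H0 returns -80
H1 returns (-80, 4)
= (-80, 4)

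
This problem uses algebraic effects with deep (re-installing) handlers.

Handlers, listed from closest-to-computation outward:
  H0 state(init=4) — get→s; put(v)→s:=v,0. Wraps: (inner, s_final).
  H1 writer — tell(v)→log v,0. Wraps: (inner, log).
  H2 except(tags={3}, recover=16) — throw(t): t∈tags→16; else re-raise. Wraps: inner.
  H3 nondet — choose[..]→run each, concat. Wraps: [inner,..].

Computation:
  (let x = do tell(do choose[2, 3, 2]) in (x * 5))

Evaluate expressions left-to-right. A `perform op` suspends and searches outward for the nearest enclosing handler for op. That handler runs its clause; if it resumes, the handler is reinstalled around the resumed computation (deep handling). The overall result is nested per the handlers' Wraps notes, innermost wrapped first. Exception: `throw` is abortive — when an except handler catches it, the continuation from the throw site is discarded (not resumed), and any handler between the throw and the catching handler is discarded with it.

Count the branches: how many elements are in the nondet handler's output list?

Answer: 3

Step-by-step:
choose[2, 3, 2] @ H3
  branch[0] choose=2:
    tell(2) @ H1 ⇒ log+=2
    H0 returns (0, 4)
    H1 returns ((0, 4), (2))
    H2 returns ((0, 4), (2))
    H3 returns [((0, 4), (2))]
  branch[1] choose=3:
    tell(3) @ H1 ⇒ log+=3
    H0 returns (0, 4)
    H1 returns ((0, 4), (3))
    H2 returns ((0, 4), (3))
    H3 returns [((0, 4), (3))]
  branch[2] choose=2:
    tell(2) @ H1 ⇒ log+=2
    H0 returns (0, 4)
    H1 returns ((0, 4), (2))
    H2 returns ((0, 4), (2))
    H3 returns [((0, 4), (2))]
= [((0, 4), (2)), ((0, 4), (3)), ((0, 4), (2))]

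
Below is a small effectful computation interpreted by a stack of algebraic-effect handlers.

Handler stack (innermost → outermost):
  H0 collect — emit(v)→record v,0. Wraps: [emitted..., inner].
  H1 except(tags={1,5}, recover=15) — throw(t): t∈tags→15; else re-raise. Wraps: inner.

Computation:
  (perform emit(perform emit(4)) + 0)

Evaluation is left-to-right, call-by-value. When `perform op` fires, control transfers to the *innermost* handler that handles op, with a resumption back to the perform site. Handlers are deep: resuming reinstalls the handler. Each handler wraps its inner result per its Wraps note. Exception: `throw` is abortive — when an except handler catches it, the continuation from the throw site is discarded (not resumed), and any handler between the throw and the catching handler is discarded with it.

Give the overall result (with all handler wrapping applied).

Answer: [4, 0, 0]

Step-by-step:
emit(4) @ H0 ⇒ out+=4
emit(0) @ H0 ⇒ out+=0
H0 returns [4, 0, 0]
H1 returns [4, 0, 0]
= [4, 0, 0]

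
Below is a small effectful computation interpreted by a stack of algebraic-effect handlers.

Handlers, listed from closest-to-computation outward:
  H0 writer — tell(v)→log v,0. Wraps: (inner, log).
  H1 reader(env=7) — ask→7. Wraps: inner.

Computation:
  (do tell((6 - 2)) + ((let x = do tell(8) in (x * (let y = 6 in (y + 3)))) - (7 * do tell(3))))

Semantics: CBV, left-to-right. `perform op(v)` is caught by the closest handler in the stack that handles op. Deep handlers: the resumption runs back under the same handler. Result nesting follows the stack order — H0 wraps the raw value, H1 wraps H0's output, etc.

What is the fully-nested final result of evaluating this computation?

Step-by-step:
tell(4) @ H0 ⇒ log+=4
tell(8) @ H0 ⇒ log+=8
tell(3) @ H0 ⇒ log+=3
H0 returns (0, (4, 8, 3))
H1 returns (0, (4, 8, 3))
= (0, (4, 8, 3))

Answer: (0, (4, 8, 3))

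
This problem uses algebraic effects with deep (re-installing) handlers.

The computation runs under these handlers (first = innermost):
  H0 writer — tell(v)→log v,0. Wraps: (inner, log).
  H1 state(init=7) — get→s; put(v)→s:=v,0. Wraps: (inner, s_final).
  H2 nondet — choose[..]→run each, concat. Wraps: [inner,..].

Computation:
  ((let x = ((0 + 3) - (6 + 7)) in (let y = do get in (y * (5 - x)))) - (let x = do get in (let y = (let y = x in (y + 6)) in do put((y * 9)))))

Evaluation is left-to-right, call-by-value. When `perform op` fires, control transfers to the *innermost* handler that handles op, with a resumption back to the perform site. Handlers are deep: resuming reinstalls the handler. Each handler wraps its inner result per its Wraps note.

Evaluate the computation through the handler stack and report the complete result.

Working:
get @ H1 ⇒ 7
get @ H1 ⇒ 7
put(117) @ H1 ⇒ s:=117
H0 returns (105, ())
H1 returns ((105, ()), 117)
H2 returns [((105, ()), 117)]
= [((105, ()), 117)]

Answer: [((105, ()), 117)]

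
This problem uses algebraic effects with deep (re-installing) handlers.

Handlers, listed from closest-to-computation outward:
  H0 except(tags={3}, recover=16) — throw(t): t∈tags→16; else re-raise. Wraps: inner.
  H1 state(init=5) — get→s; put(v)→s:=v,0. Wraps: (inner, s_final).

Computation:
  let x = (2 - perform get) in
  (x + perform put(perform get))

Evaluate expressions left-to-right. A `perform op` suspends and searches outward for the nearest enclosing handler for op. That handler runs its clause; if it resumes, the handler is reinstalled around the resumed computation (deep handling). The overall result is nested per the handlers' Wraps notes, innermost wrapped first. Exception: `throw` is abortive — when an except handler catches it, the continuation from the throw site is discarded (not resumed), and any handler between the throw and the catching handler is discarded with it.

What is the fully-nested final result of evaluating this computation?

Step-by-step:
get @ H1 ⇒ 5
get @ H1 ⇒ 5
put(5) @ H1 ⇒ s:=5
H0 returns -3
H1 returns (-3, 5)
= (-3, 5)

Answer: (-3, 5)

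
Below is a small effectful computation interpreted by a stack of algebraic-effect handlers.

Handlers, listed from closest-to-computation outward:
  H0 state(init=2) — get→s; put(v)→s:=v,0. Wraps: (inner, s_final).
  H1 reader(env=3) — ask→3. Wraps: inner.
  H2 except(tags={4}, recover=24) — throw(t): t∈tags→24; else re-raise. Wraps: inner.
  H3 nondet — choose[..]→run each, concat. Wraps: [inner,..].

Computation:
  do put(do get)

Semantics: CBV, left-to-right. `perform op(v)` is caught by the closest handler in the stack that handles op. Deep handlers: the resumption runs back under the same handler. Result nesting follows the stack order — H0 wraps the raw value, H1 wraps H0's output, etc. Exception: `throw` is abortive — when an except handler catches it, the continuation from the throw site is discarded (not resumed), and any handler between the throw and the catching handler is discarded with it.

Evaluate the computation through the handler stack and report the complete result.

Answer: [(0, 2)]

Evaluation trace:
get @ H0 ⇒ 2
put(2) @ H0 ⇒ s:=2
H0 returns (0, 2)
H1 returns (0, 2)
H2 returns (0, 2)
H3 returns [(0, 2)]
= [(0, 2)]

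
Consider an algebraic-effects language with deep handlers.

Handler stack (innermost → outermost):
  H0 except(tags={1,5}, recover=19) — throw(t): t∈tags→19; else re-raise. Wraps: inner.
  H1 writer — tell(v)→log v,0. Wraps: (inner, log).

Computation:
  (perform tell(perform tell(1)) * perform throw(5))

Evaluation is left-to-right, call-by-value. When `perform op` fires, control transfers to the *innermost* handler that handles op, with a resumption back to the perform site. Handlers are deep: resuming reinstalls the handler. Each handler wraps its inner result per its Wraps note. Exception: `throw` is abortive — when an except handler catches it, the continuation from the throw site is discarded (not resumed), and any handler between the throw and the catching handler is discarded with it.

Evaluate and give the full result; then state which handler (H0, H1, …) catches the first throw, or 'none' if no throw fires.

Working:
tell(1) @ H1 ⇒ log+=1
tell(0) @ H1 ⇒ log+=0
throw(5) @ H0 caught ⇒ 19
H1 returns (19, (1, 0))
= (19, (1, 0))

Answer: (19, (1, 0)) ; first throw caught by: H0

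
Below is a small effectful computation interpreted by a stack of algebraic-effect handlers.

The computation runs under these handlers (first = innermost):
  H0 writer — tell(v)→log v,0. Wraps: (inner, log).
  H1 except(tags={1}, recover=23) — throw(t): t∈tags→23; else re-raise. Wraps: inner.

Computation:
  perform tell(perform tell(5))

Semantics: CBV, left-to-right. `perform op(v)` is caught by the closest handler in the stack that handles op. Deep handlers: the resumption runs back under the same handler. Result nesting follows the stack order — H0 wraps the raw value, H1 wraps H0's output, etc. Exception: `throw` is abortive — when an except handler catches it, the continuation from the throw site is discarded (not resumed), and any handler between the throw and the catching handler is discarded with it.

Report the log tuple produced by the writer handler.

Evaluation trace:
tell(5) @ H0 ⇒ log+=5
tell(0) @ H0 ⇒ log+=0
H0 returns (0, (5, 0))
H1 returns (0, (5, 0))
= (0, (5, 0))

Answer: (5, 0)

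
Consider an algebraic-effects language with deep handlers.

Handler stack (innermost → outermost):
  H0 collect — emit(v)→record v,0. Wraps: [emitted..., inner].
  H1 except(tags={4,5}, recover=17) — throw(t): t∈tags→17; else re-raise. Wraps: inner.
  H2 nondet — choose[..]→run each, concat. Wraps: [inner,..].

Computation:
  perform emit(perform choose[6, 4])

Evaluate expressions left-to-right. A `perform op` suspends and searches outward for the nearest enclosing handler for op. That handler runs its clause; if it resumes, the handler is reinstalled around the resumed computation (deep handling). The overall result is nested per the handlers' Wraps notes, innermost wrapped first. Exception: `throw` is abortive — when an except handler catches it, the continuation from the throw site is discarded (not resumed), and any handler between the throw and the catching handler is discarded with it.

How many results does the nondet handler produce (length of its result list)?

Answer: 2

Step-by-step:
choose[6, 4] @ H2
  branch[0] choose=6:
    emit(6) @ H0 ⇒ out+=6
    H0 returns [6, 0]
    H1 returns [6, 0]
    H2 returns [[6, 0]]
  branch[1] choose=4:
    emit(4) @ H0 ⇒ out+=4
    H0 returns [4, 0]
    H1 returns [4, 0]
    H2 returns [[4, 0]]
= [[6, 0], [4, 0]]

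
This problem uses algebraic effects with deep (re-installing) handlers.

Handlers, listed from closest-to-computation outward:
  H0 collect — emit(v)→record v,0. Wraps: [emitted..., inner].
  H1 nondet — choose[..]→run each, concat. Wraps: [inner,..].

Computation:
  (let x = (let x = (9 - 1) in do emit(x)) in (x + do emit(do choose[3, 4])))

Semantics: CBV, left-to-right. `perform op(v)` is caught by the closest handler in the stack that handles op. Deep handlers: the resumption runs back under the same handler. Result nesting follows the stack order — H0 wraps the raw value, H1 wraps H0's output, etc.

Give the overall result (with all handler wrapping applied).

Step-by-step:
emit(8) @ H0 ⇒ out+=8
choose[3, 4] @ H1
  branch[0] choose=3:
    emit(3) @ H0 ⇒ out+=3
    H0 returns [8, 3, 0]
    H1 returns [[8, 3, 0]]
  branch[1] choose=4:
    emit(4) @ H0 ⇒ out+=4
    H0 returns [8, 4, 0]
    H1 returns [[8, 4, 0]]
= [[8, 3, 0], [8, 4, 0]]

Answer: [[8, 3, 0], [8, 4, 0]]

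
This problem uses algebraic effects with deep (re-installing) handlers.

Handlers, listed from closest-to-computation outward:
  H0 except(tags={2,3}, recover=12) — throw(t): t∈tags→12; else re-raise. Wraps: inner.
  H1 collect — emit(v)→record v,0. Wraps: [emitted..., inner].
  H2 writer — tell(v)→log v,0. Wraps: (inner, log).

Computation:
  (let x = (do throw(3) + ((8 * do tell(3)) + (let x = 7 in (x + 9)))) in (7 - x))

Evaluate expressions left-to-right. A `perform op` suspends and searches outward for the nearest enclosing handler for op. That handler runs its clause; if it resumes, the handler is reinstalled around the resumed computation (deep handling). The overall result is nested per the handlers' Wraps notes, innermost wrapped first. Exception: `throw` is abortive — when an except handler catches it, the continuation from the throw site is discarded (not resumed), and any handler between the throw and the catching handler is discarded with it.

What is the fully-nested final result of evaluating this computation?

Answer: ([12], ())

Step-by-step:
throw(3) @ H0 caught ⇒ 12
H1 returns [12]
H2 returns ([12], ())
= ([12], ())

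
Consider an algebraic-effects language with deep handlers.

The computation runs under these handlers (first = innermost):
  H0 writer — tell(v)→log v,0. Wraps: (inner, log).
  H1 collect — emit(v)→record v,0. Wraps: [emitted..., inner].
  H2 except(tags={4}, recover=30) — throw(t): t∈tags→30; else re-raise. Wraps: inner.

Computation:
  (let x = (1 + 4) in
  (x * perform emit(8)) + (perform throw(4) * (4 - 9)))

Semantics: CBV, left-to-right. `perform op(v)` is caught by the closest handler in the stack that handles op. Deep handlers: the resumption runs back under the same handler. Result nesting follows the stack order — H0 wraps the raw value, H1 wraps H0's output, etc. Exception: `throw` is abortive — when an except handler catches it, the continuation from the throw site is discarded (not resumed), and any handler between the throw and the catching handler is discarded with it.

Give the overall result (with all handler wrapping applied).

Answer: 30

Step-by-step:
emit(8) @ H1 ⇒ out+=8
throw(4) @ H2 caught ⇒ 30
= 30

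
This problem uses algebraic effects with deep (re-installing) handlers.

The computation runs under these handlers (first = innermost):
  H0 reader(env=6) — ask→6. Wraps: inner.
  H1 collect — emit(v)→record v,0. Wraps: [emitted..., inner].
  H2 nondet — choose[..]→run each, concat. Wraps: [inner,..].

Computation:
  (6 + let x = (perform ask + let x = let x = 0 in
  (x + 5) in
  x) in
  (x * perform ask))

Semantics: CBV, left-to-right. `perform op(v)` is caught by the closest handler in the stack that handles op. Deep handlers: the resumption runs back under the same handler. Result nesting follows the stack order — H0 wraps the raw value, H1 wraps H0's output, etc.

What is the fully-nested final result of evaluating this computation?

Answer: [[72]]

Step-by-step:
ask @ H0 ⇒ 6
ask @ H0 ⇒ 6
H0 returns 72
H1 returns [72]
H2 returns [[72]]
= [[72]]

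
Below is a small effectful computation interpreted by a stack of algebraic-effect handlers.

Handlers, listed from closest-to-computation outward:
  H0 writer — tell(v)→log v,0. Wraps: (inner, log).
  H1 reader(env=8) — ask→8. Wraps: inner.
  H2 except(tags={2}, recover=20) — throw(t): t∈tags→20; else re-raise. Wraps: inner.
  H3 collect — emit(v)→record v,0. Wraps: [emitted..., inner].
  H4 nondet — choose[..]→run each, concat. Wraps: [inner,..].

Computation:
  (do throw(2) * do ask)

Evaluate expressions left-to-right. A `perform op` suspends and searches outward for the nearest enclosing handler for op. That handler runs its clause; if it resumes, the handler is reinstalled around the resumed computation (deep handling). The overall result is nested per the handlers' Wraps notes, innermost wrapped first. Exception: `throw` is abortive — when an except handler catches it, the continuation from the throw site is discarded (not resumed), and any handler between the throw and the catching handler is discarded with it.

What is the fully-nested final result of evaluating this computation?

Answer: [[20]]

Working:
throw(2) @ H2 caught ⇒ 20
H3 returns [20]
H4 returns [[20]]
= [[20]]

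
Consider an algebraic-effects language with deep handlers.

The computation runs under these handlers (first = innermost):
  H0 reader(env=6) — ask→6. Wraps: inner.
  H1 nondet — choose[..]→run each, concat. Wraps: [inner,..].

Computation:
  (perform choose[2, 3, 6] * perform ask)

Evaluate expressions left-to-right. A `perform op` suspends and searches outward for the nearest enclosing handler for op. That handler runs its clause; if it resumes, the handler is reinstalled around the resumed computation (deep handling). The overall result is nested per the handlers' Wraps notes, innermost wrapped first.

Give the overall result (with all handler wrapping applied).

Answer: [12, 18, 36]

Step-by-step:
choose[2, 3, 6] @ H1
  branch[0] choose=2:
    ask @ H0 ⇒ 6
    H0 returns 12
    H1 returns [12]
  branch[1] choose=3:
    ask @ H0 ⇒ 6
    H0 returns 18
    H1 returns [18]
  branch[2] choose=6:
    ask @ H0 ⇒ 6
    H0 returns 36
    H1 returns [36]
= [12, 18, 36]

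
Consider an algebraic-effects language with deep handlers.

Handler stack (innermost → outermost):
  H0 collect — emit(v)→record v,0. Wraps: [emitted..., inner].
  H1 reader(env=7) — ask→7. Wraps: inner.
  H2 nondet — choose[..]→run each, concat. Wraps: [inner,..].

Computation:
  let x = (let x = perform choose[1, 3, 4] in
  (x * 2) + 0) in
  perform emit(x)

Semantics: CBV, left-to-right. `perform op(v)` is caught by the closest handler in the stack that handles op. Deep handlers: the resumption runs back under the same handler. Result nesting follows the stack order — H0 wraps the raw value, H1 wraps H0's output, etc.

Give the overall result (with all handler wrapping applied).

Answer: [[2, 0], [6, 0], [8, 0]]

Working:
choose[1, 3, 4] @ H2
  branch[0] choose=1:
    emit(2) @ H0 ⇒ out+=2
    H0 returns [2, 0]
    H1 returns [2, 0]
    H2 returns [[2, 0]]
  branch[1] choose=3:
    emit(6) @ H0 ⇒ out+=6
    H0 returns [6, 0]
    H1 returns [6, 0]
    H2 returns [[6, 0]]
  branch[2] choose=4:
    emit(8) @ H0 ⇒ out+=8
    H0 returns [8, 0]
    H1 returns [8, 0]
    H2 returns [[8, 0]]
= [[2, 0], [6, 0], [8, 0]]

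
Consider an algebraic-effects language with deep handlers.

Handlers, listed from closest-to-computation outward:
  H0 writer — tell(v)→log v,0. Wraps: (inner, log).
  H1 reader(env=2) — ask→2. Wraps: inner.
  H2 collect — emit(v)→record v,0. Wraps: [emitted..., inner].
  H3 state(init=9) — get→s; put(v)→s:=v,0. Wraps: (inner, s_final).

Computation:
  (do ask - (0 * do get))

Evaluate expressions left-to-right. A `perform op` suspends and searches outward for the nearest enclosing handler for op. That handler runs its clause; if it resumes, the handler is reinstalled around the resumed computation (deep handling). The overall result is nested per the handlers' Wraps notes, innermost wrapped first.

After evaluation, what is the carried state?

Answer: 9

Working:
ask @ H1 ⇒ 2
get @ H3 ⇒ 9
H0 returns (2, ())
H1 returns (2, ())
H2 returns [(2, ())]
H3 returns ([(2, ())], 9)
= ([(2, ())], 9)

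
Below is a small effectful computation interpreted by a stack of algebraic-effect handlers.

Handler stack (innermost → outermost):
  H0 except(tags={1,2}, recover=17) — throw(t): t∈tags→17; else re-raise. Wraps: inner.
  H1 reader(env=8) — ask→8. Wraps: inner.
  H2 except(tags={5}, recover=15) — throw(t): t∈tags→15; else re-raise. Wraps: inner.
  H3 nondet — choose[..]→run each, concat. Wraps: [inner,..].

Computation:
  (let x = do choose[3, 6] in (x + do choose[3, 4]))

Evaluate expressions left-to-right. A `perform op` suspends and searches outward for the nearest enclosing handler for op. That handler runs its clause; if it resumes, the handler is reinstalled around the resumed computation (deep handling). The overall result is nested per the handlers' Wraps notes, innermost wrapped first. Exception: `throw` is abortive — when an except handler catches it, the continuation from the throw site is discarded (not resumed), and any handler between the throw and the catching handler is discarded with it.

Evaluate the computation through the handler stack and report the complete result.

Evaluation trace:
choose[3, 6] @ H3
  branch[0] choose=3:
    choose[3, 4] @ H3
      branch[0] choose=3:
        H0 returns 6
        H1 returns 6
        H2 returns 6
        H3 returns [6]
      branch[1] choose=4:
        H0 returns 7
        H1 returns 7
        H2 returns 7
        H3 returns [7]
  branch[1] choose=6:
    choose[3, 4] @ H3
      branch[0] choose=3:
        H0 returns 9
        H1 returns 9
        H2 returns 9
        H3 returns [9]
      branch[1] choose=4:
        H0 returns 10
        H1 returns 10
        H2 returns 10
        H3 returns [10]
= [6, 7, 9, 10]

Answer: [6, 7, 9, 10]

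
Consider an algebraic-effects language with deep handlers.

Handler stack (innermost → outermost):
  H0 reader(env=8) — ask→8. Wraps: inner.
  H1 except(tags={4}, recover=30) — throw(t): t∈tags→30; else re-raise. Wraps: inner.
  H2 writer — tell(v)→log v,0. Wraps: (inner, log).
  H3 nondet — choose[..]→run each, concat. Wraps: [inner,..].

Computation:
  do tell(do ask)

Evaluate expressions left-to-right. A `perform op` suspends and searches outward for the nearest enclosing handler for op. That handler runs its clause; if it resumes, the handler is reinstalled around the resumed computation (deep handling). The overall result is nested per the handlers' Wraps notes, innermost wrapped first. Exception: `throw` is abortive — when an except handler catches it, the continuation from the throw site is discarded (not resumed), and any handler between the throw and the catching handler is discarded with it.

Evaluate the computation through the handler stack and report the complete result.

Evaluation trace:
ask @ H0 ⇒ 8
tell(8) @ H2 ⇒ log+=8
H0 returns 0
H1 returns 0
H2 returns (0, (8))
H3 returns [(0, (8))]
= [(0, (8))]

Answer: [(0, (8))]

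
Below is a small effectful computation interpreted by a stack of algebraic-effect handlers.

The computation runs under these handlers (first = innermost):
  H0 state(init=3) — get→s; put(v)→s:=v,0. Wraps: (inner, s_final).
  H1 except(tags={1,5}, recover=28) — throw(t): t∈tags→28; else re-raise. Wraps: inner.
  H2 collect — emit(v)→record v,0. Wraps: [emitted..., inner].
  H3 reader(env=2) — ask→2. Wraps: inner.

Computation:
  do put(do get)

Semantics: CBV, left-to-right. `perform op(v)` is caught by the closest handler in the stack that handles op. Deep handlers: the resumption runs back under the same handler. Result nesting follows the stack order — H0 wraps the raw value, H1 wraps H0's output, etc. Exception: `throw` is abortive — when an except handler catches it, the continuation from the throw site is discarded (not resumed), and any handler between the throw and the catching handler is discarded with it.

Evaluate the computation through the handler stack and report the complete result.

Step-by-step:
get @ H0 ⇒ 3
put(3) @ H0 ⇒ s:=3
H0 returns (0, 3)
H1 returns (0, 3)
H2 returns [(0, 3)]
H3 returns [(0, 3)]
= [(0, 3)]

Answer: [(0, 3)]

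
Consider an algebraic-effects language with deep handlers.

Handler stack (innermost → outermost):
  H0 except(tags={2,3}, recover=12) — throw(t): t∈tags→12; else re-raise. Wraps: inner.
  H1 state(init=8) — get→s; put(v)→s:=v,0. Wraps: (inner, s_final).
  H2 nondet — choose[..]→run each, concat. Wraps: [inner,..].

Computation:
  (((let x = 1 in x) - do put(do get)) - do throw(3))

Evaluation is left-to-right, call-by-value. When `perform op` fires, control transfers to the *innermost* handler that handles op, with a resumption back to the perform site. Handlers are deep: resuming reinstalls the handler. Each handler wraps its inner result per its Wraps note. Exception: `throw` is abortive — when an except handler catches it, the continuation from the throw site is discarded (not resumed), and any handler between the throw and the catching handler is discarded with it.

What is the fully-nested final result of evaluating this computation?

Answer: [(12, 8)]

Step-by-step:
get @ H1 ⇒ 8
put(8) @ H1 ⇒ s:=8
throw(3) @ H0 caught ⇒ 12
H1 returns (12, 8)
H2 returns [(12, 8)]
= [(12, 8)]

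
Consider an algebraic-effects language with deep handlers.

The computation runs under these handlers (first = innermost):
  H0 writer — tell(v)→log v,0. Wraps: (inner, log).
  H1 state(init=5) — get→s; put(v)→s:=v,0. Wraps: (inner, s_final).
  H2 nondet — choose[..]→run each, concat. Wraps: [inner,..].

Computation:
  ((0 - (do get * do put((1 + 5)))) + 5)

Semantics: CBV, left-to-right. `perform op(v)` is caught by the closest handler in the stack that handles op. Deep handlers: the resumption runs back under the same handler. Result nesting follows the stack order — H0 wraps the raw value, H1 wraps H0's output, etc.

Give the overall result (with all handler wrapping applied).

Answer: [((5, ()), 6)]

Working:
get @ H1 ⇒ 5
put(6) @ H1 ⇒ s:=6
H0 returns (5, ())
H1 returns ((5, ()), 6)
H2 returns [((5, ()), 6)]
= [((5, ()), 6)]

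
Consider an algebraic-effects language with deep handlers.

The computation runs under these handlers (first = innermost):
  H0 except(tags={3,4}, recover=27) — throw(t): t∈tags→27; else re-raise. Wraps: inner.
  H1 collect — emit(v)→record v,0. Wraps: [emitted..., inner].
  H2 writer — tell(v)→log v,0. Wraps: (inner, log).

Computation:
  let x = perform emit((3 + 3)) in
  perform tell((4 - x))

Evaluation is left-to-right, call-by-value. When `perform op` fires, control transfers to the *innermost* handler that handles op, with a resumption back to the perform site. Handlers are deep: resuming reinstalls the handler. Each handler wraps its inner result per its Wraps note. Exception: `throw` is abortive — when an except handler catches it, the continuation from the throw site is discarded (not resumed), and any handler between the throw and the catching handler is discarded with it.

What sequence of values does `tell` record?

Evaluation trace:
emit(6) @ H1 ⇒ out+=6
tell(4) @ H2 ⇒ log+=4
H0 returns 0
H1 returns [6, 0]
H2 returns ([6, 0], (4))
= ([6, 0], (4))

Answer: (4)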